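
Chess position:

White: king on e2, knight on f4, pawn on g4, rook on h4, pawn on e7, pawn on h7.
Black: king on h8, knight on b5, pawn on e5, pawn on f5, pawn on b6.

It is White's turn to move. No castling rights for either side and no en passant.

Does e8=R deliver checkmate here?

no

After e8=R: black king on h8; in check: yes, from the white rook on e8.
Black has 1 legal reply: Kg7.
In check but a legal move exists → not checkmate.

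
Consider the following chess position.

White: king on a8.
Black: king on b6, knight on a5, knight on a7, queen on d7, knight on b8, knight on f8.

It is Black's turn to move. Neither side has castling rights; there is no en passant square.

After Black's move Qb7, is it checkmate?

After Qb7: white king on a8; in check: yes, from the black queen on b7.
King squares — a7: attacked by Kb6; b7: attacked by Na5; b8: attacked by Qb7.
White has no legal moves → checkmate.

yes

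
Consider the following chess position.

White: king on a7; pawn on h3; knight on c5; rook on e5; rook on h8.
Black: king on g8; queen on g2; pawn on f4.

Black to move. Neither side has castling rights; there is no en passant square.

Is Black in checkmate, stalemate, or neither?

neither

Black to move; black king on g8.
In check: yes, from the white rook on h8.
King squares — f7: available; g7: available; h7: attacked by Rh8; f8: attacked by Rh8; h8: available.
Legal moves for Black: Kxh8, Kg7, Kf7.
Black is in check but has 3 legal moves → neither.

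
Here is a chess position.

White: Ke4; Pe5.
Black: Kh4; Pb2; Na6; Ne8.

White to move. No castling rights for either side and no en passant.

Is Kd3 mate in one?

no

After Kd3: black king on h4; in check: no.
Black is not in check, so this cannot be checkmate.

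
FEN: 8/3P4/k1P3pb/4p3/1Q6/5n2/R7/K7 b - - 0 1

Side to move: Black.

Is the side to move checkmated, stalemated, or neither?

checkmate

Black to move; black king on a6.
In check: yes, from the white rook on a2.
King squares — a5: attacked by Ra2; b5: attacked by Qb4; b6: attacked by Qb4; a7: attacked by Ra2; b7: attacked by Qb4.
Legal moves for Black: none.
In check with no legal moves → checkmate.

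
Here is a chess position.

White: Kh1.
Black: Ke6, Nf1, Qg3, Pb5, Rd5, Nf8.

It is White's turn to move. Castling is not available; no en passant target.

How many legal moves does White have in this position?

White to move; king on h1.
In check: no.
Legal moves: none.
Count: 0.

0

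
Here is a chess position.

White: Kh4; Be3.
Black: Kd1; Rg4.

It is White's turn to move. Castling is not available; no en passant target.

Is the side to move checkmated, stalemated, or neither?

neither

White to move; white king on h4.
In check: yes, from the black rook on g4.
King squares — g3: attacked by Rg4; h3: available; g4: available; g5: attacked by Rg4; h5: available.
Legal moves for White: Kh5, Kxg4, Kh3.
White is in check but has 3 legal moves → neither.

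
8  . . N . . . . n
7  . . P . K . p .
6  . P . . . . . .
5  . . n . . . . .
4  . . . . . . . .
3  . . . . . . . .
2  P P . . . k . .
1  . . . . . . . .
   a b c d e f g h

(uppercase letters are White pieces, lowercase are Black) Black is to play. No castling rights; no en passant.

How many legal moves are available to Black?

20

Black to move; king on f2.
In check: no.
Legal moves: Nf7, Ng6+, Nd7, Nb7, Ne6, Na6, Ne4, Na4, Nd3, Nb3, Kg3, Kf3, Ke3, Kg2, Ke2, Kg1, Kf1, Ke1, g6, g5.
Count: 20.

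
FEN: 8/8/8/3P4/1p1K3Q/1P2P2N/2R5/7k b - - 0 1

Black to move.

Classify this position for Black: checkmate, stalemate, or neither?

Black to move; black king on h1.
In check: no.
King squares — g1: attacked by Nh3; g2: attacked by Rc2; h2: attacked by Rc2.
Legal moves for Black: none.
Not in check and no legal moves → stalemate.

stalemate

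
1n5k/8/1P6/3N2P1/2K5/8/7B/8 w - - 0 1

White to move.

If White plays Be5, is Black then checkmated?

After Be5: black king on h8; in check: yes, from the white bishop on e5.
Black has 2 legal replies: Kg8, Kh7.
In check but a legal move exists → not checkmate.

no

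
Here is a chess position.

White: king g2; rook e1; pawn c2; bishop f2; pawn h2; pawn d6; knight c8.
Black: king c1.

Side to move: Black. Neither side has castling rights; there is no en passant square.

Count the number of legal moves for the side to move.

3

Black to move; king on c1.
In check: yes, from the white rook on e1.
Legal moves: Kd2, Kxc2, Kb2.
Count: 3.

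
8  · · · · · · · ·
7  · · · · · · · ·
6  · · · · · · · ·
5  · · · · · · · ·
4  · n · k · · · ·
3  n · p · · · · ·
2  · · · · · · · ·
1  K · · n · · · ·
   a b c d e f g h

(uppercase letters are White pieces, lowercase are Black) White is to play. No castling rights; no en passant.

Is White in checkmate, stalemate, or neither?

stalemate

White to move; white king on a1.
In check: no.
King squares — b1: attacked by Na3; a2: attacked by Nb4; b2: attacked by Nd1.
Legal moves for White: none.
Not in check and no legal moves → stalemate.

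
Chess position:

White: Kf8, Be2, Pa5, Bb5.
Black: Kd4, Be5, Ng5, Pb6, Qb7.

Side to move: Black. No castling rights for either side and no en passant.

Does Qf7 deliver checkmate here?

After Qf7: white king on f8; in check: yes, from the black queen on f7.
King squares — e7: attacked by Qf7; f7: attacked by Ng5; g7: attacked by Be5; e8: attacked by Qf7; g8: attacked by Qf7.
White has no legal moves → checkmate.

yes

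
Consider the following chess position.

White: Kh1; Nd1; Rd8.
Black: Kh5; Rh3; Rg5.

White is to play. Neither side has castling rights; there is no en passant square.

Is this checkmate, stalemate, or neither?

checkmate

White to move; white king on h1.
In check: yes, from the black rook on h3.
King squares — g1: attacked by Rg5; g2: attacked by Rg5; h2: attacked by Rh3.
Legal moves for White: none.
In check with no legal moves → checkmate.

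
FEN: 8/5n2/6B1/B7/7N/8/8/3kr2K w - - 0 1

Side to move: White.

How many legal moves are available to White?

3

White to move; king on h1.
In check: yes, from the black rook on e1.
Legal moves: Kh2, Kg2, Bxe1.
Count: 3.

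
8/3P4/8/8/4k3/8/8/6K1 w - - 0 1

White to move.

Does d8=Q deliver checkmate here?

no

After d8=Q: black king on e4; in check: no.
Black is not in check, so this cannot be checkmate.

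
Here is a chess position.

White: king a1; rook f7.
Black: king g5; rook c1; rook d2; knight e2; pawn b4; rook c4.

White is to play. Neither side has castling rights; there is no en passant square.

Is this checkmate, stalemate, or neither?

checkmate

White to move; white king on a1.
In check: yes, from the black rook on c1.
King squares — b1: attacked by Rc1; a2: attacked by Rd2; b2: attacked by Rd2.
Legal moves for White: none.
In check with no legal moves → checkmate.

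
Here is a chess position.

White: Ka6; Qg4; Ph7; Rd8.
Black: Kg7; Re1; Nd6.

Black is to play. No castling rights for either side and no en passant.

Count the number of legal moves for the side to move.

4

Black to move; king on g7.
In check: yes, from the white queen on g4.
Legal moves: Kxh7, Kf7, Kh6, Kf6.
Count: 4.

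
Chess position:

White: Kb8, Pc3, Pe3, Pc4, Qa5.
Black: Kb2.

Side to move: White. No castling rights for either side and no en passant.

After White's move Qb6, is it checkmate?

no

After Qb6: black king on b2; in check: yes, from the white queen on b6.
Black has 6 legal replies: Kxc3, Ka3, Kc2, Ka2, Kc1, Ka1.
In check but a legal move exists → not checkmate.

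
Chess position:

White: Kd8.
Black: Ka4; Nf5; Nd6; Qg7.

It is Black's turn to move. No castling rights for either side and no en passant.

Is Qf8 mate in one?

no

After Qf8: white king on d8; in check: yes, from the black queen on f8.
White has 2 legal replies: Kd7, Kc7.
In check but a legal move exists → not checkmate.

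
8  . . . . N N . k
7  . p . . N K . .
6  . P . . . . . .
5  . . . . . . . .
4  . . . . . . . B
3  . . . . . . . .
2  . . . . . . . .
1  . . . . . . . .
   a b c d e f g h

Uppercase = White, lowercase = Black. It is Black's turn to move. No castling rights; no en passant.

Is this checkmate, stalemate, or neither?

stalemate

Black to move; black king on h8.
In check: no.
King squares — g7: attacked by Kf7; h7: attacked by Nf8; g8: attacked by Ne7.
Legal moves for Black: none.
Not in check and no legal moves → stalemate.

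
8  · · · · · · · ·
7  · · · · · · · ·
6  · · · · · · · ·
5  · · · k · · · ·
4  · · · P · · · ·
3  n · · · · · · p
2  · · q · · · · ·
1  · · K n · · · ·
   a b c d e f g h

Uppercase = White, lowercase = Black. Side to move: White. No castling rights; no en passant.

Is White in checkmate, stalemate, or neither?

checkmate

White to move; white king on c1.
In check: yes, from the black queen on c2.
King squares — b1: attacked by Qc2; d1: attacked by Qc2; b2: attacked by Nd1; c2: attacked by Na3; d2: attacked by Qc2.
Legal moves for White: none.
In check with no legal moves → checkmate.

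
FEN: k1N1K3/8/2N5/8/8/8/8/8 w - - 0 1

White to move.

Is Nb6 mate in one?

no

After Nb6: black king on a8; in check: yes, from the white knight on b6.
Black has 1 legal reply: Kb7.
In check but a legal move exists → not checkmate.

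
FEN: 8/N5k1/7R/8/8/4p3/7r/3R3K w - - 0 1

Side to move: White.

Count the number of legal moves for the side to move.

White to move; king on h1.
In check: yes, from the black rook on h2.
Legal moves: Kxh2, Kg1, Rxh2.
Count: 3.

3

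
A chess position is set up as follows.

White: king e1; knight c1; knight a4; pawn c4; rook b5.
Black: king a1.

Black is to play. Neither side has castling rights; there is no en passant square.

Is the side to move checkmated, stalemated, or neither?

Black to move; black king on a1.
In check: no.
King squares — b1: attacked by Rb5; a2: attacked by Nc1; b2: attacked by Na4.
Legal moves for Black: none.
Not in check and no legal moves → stalemate.

stalemate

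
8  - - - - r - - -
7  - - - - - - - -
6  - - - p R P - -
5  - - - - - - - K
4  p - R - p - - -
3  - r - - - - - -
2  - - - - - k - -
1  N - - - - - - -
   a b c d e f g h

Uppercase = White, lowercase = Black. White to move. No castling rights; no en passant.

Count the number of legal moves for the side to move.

White to move; king on h5.
In check: no.
Legal moves: Rxe8, Re7, Rxd6, Re5, Rexe4, Kh6, Kg6, Kg5, Kh4, Kg4, Rc8, Rc7, Rc6, Rc5, Rcxe4, Rd4, Rb4, Rxa4, Rc3, Rc2+, Rc1, Nxb3, Nc2, f7.
Count: 24.

24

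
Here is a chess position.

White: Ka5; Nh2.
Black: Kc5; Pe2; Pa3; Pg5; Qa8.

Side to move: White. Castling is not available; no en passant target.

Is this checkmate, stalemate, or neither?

checkmate

White to move; white king on a5.
In check: yes, from the black queen on a8.
King squares — a4: attacked by Qa8; b4: attacked by Kc5; b5: attacked by Kc5; a6: attacked by Qa8; b6: attacked by Kc5.
Legal moves for White: none.
In check with no legal moves → checkmate.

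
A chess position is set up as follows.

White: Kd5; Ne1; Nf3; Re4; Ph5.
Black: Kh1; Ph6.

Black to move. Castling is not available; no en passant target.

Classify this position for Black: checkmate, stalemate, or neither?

Black to move; black king on h1.
In check: no.
King squares — g1: attacked by Nf3; g2: attacked by Ne1; h2: attacked by Nf3.
Legal moves for Black: none.
Not in check and no legal moves → stalemate.

stalemate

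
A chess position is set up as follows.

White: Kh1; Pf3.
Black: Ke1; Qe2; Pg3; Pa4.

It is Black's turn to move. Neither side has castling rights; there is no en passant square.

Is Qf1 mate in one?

After Qf1: white king on h1; in check: yes, from the black queen on f1.
King squares — g1: attacked by Qf1; g2: attacked by Qf1; h2: attacked by Pg3.
White has no legal moves → checkmate.

yes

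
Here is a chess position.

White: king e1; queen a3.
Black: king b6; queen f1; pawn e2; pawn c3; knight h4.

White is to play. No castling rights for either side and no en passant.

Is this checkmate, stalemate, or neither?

White to move; white king on e1.
In check: yes, from the black queen on f1.
King squares — d1: attacked by Qf1; f1: attacked by Pe2; d2: attacked by Pc3; e2: attacked by Qf1; f2: attacked by Qf1.
Legal moves for White: none.
In check with no legal moves → checkmate.

checkmate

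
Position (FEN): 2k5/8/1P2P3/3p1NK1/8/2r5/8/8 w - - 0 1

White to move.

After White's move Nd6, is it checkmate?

After Nd6: black king on c8; in check: yes, from the white knight on d6.
Black has 2 legal replies: Kd8, Kb8.
In check but a legal move exists → not checkmate.

no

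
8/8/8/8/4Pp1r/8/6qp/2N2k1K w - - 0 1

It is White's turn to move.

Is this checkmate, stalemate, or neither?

checkmate

White to move; white king on h1.
In check: yes, from the black queen on g2.
King squares — g1: attacked by Kf1; g2: attacked by Kf1; h2: attacked by Qg2.
Legal moves for White: none.
In check with no legal moves → checkmate.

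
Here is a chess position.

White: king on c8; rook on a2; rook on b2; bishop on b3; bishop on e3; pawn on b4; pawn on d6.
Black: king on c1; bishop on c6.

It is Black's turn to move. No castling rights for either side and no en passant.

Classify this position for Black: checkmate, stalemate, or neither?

Black to move; black king on c1.
In check: yes, from the white bishop on e3.
King squares — b1: attacked by Rb2; d1: attacked by Bb3; b2: attacked by Ra2; c2: attacked by Rb2; d2: attacked by Rb2.
Legal moves for Black: none.
In check with no legal moves → checkmate.

checkmate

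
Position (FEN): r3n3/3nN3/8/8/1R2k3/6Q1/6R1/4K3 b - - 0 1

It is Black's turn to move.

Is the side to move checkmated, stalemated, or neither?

Black to move; black king on e4.
In check: yes, from the white rook on b4.
King squares — d3: attacked by Qg3; e3: attacked by Qg3; f3: attacked by Qg3; d4: attacked by Rb4; f4: attacked by Qg3; d5: attacked by Ne7; e5: attacked by Qg3; f5: attacked by Ne7.
Legal moves for Black: none.
In check with no legal moves → checkmate.

checkmate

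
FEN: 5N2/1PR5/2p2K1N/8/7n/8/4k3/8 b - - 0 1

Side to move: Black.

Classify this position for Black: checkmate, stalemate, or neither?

Black to move; black king on e2.
In check: no.
Legal moves for Black: Ng6, Nf5, Nf3, Ng2, Kf3, Ke3, Kd3, Kf2, Kd2, Kf1, Ke1, Kd1, c5.
Black has 13 legal moves and is not in check → neither.

neither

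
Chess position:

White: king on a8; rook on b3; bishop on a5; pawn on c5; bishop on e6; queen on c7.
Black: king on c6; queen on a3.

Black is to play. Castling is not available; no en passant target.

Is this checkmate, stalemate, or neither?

checkmate

Black to move; black king on c6.
In check: yes, from the white queen on c7.
King squares — b5: attacked by Rb3; c5: attacked by Qc7; d5: attacked by Be6; b6: attacked by Rb3; d6: attacked by Pc5; b7: attacked by Rb3; c7: attacked by Ba5; d7: attacked by Be6.
Legal moves for Black: none.
In check with no legal moves → checkmate.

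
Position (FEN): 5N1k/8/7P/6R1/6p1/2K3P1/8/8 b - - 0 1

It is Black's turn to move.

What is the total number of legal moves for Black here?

Black to move; king on h8.
In check: no.
Legal moves: none.
Count: 0.

0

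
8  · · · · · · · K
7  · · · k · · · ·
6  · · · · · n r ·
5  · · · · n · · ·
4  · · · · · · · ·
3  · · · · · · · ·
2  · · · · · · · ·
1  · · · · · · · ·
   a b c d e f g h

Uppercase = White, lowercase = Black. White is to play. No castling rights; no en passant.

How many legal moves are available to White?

0

White to move; king on h8.
In check: no.
Legal moves: none.
Count: 0.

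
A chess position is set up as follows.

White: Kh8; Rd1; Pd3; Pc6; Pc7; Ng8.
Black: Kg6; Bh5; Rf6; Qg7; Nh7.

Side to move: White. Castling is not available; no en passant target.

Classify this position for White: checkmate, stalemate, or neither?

White to move; white king on h8.
In check: yes, from the black queen on g7.
King squares — g7: attacked by Kg6; h7: attacked by Kg6; g8: own knight.
Legal moves for White: none.
In check with no legal moves → checkmate.

checkmate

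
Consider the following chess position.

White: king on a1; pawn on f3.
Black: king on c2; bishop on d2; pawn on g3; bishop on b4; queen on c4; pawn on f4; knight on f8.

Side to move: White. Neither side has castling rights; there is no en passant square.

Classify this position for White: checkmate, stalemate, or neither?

stalemate

White to move; white king on a1.
In check: no.
King squares — b1: attacked by Kc2; a2: attacked by Qc4; b2: attacked by Kc2.
Legal moves for White: none.
Not in check and no legal moves → stalemate.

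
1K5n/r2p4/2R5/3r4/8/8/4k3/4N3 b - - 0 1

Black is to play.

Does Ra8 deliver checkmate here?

After Ra8: white king on b8; in check: yes, from the black rook on a8.
White has 3 legal replies: Kxa8, Kc7, Kb7.
In check but a legal move exists → not checkmate.

no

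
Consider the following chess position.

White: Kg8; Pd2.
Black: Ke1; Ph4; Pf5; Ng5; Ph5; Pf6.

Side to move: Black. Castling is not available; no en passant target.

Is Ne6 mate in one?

no

After Ne6: white king on g8; in check: no.
White is not in check, so this cannot be checkmate.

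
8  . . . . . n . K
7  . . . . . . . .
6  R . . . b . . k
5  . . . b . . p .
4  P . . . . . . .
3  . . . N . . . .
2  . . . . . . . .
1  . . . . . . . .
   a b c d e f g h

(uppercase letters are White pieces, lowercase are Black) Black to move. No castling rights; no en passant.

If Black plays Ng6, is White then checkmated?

yes

After Ng6: white king on h8; in check: yes, from the black knight on g6.
King squares — g7: attacked by Kh6; h7: attacked by Kh6; g8: attacked by Be6.
White has no legal moves → checkmate.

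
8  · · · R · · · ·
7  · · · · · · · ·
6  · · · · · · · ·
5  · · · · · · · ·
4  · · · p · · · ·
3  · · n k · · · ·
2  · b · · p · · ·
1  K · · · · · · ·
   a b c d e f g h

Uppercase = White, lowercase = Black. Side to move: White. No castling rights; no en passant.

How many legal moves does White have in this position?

White to move; king on a1.
In check: yes, from the black bishop on b2.
Legal moves: Kxb2.
Count: 1.

1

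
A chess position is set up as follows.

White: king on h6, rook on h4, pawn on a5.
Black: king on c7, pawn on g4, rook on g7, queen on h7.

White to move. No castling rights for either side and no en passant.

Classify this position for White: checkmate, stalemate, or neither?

White to move; white king on h6.
In check: yes, from the black queen on h7.
King squares — g5: attacked by Rg7; h5: attacked by Qh7; g6: attacked by Rg7; g7: attacked by Qh7; h7: attacked by Rg7.
Legal moves for White: none.
In check with no legal moves → checkmate.

checkmate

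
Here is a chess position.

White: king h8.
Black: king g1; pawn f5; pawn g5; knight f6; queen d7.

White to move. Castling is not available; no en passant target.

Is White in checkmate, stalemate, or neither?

White to move; white king on h8.
In check: no.
King squares — g7: attacked by Qd7; h7: attacked by Nf6; g8: attacked by Nf6.
Legal moves for White: none.
Not in check and no legal moves → stalemate.

stalemate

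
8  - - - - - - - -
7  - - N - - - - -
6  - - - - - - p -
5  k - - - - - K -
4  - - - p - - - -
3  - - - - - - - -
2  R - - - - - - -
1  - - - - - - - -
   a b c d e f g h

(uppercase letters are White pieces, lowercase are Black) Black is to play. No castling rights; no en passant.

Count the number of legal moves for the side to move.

Black to move; king on a5.
In check: yes, from the white rook on a2.
Legal moves: Kb6, Kb4.
Count: 2.

2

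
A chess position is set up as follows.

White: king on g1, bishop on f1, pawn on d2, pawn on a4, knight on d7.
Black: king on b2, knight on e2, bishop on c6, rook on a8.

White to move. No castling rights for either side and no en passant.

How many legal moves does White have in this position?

3

White to move; king on g1.
In check: yes, from the black knight on e2.
Legal moves: Kh2, Kf2, Bxe2.
Count: 3.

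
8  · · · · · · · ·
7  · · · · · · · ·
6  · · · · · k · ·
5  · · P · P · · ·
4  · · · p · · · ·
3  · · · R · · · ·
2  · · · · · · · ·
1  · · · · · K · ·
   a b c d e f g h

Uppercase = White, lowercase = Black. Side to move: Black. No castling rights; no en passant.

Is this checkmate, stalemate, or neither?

neither

Black to move; black king on f6.
In check: yes, from the white pawn on e5.
King squares — e5: available; f5: available; g5: available; e6: available; g6: available; e7: available; f7: available; g7: available.
Legal moves for Black: Kg7, Kf7, Ke7, Kg6, Ke6, Kg5, Kf5, Kxe5.
Black is in check but has 8 legal moves → neither.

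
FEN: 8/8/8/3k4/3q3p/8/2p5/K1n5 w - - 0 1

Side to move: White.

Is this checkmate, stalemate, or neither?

checkmate

White to move; white king on a1.
In check: yes, from the black queen on d4.
King squares — b1: attacked by Pc2; a2: attacked by Nc1; b2: attacked by Qd4.
Legal moves for White: none.
In check with no legal moves → checkmate.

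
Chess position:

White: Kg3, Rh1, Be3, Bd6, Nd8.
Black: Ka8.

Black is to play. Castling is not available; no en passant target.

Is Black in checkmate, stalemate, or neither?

Black to move; black king on a8.
In check: no.
King squares — a7: attacked by Be3; b7: attacked by Nd8; b8: attacked by Bd6.
Legal moves for Black: none.
Not in check and no legal moves → stalemate.

stalemate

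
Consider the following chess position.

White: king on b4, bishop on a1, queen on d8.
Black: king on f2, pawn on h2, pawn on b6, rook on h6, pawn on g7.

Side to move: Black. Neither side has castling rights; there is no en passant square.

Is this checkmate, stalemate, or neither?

neither

Black to move; black king on f2.
In check: no.
Legal moves for Black include: Rh8, Rh7, Rg6, Rf6, Re6, Rd6, Rc6, Rh5, Rh4+, Rh3, Kg3, Kf3, Ke3, Kg2, Ke2, Kg1, Kf1, Ke1, ... (list truncated; more exist).
Black has legal moves and is not in check → neither.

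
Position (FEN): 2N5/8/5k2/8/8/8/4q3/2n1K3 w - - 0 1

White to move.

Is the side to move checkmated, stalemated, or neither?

White to move; white king on e1.
In check: yes, from the black queen on e2.
King squares — d1: attacked by Qe2; f1: attacked by Qe2; d2: attacked by Qe2; e2: attacked by Nc1; f2: attacked by Qe2.
Legal moves for White: none.
In check with no legal moves → checkmate.

checkmate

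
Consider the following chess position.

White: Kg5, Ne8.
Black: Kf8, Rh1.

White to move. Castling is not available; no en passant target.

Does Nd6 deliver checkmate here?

no

After Nd6: black king on f8; in check: no.
Black is not in check, so this cannot be checkmate.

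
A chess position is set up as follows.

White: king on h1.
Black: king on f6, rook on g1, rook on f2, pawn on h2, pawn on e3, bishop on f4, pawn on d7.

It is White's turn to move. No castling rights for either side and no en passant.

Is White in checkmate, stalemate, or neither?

White to move; white king on h1.
In check: yes, from the black rook on g1.
King squares — g1: attacked by Ph2; g2: attacked by Rg1; h2: attacked by Rf2.
Legal moves for White: none.
In check with no legal moves → checkmate.

checkmate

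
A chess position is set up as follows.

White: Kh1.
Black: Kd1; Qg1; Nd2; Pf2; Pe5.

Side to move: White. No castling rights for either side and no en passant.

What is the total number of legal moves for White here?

0

White to move; king on h1.
In check: yes, from the black queen on g1.
Legal moves: none.
Count: 0.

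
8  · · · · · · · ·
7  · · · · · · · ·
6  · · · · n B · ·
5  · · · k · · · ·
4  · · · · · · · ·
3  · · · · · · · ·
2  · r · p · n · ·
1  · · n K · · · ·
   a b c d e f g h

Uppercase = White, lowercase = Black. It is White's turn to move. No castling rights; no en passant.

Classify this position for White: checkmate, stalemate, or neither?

checkmate

White to move; white king on d1.
In check: yes, from the black knight on f2.
King squares — c1: attacked by Pd2; e1: attacked by Pd2; c2: attacked by Rb2; d2: attacked by Rb2; e2: attacked by Nc1.
Legal moves for White: none.
In check with no legal moves → checkmate.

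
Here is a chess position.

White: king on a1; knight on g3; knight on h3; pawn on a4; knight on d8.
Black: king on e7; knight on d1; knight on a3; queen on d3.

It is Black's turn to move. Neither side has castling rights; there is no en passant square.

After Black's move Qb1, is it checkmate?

After Qb1: white king on a1; in check: yes, from the black queen on b1.
King squares — b1: attacked by Na3; a2: attacked by Qb1; b2: attacked by Qb1.
White has no legal moves → checkmate.

yes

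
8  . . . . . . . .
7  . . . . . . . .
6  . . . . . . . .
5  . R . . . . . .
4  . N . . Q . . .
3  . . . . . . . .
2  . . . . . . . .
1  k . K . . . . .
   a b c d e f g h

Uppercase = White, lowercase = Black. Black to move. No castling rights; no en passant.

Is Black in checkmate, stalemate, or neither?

Black to move; black king on a1.
In check: no.
King squares — b1: attacked by Kc1; a2: attacked by Nb4; b2: attacked by Kc1.
Legal moves for Black: none.
Not in check and no legal moves → stalemate.

stalemate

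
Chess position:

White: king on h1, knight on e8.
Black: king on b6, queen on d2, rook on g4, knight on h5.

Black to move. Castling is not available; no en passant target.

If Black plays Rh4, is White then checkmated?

After Rh4: white king on h1; in check: yes, from the black rook on h4.
White has 1 legal reply: Kg1.
In check but a legal move exists → not checkmate.

no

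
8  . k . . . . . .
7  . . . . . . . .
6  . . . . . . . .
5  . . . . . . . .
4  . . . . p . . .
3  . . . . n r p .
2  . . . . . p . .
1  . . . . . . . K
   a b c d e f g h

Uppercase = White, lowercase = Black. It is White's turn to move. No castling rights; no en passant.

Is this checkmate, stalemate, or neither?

stalemate

White to move; white king on h1.
In check: no.
King squares — g1: attacked by Pf2; g2: attacked by Ne3; h2: attacked by Pg3.
Legal moves for White: none.
Not in check and no legal moves → stalemate.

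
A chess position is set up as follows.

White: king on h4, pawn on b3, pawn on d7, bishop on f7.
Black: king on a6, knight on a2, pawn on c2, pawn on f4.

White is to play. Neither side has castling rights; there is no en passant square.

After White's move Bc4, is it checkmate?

After Bc4: black king on a6; in check: yes, from the white bishop on c4.
Black has 4 legal replies: Kb7, Ka7, Kb6, Ka5.
In check but a legal move exists → not checkmate.

no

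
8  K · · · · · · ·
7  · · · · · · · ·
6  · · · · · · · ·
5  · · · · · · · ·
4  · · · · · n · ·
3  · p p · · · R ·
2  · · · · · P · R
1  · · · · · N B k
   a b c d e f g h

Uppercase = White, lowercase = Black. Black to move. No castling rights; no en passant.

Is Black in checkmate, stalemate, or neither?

Black to move; black king on h1.
In check: yes, from the white rook on h2.
King squares — g1: attacked by Rg3; g2: attacked by Rh2; h2: attacked by Nf1.
Legal moves for Black: none.
In check with no legal moves → checkmate.

checkmate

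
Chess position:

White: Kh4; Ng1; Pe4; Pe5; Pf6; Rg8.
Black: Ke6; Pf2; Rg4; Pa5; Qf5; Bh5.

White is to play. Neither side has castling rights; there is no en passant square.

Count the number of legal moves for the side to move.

2

White to move; king on h4.
In check: yes, from the black rook on g4.
Legal moves: Kh3, Rxg4.
Count: 2.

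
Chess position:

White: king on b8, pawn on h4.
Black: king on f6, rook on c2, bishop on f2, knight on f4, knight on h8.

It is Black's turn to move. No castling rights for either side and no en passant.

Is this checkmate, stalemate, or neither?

neither

Black to move; black king on f6.
In check: no.
Legal moves for Black include: Nf7, Nhg6, Kg7, Kf7, Ke7, Kg6, Ke6, Kf5, Ke5, Nfg6, Ne6, Nh5, Nd5, Nh3, Nd3, Ng2, Ne2, Ba7+, ... (list truncated; more exist).
Black has legal moves and is not in check → neither.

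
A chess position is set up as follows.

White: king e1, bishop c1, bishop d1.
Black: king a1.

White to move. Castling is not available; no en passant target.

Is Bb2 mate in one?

no

After Bb2: black king on a1; in check: yes, from the white bishop on b2.
Black has 3 legal replies: Kxb2, Ka2, Kb1.
In check but a legal move exists → not checkmate.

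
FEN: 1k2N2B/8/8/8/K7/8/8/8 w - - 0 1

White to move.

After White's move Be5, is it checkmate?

no

After Be5: black king on b8; in check: yes, from the white bishop on e5.
Black has 4 legal replies: Kc8, Ka8, Kb7, Ka7.
In check but a legal move exists → not checkmate.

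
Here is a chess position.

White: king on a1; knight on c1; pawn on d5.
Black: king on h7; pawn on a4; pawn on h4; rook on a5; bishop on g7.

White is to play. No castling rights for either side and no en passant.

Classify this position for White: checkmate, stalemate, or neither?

White to move; white king on a1.
In check: yes, from the black bishop on g7.
Legal moves for White: Ka2, Kb1.
White is in check but has 2 legal moves → neither.

neither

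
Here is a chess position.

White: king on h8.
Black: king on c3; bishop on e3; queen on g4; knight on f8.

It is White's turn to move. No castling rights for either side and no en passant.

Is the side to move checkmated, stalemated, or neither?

White to move; white king on h8.
In check: no.
King squares — g7: attacked by Qg4; h7: attacked by Nf8; g8: attacked by Qg4.
Legal moves for White: none.
Not in check and no legal moves → stalemate.

stalemate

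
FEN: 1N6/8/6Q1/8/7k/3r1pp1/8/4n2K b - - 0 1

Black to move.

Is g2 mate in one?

After g2: white king on h1; in check: yes, from the black pawn on g2.
White has 3 legal replies: Kh2, Kg1, Qxg2.
In check but a legal move exists → not checkmate.

no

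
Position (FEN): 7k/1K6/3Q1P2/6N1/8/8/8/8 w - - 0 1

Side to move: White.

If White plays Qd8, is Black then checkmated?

After Qd8: black king on h8; in check: yes, from the white queen on d8.
King squares — g7: attacked by Pf6; h7: attacked by Ng5; g8: attacked by Qd8.
Black has no legal moves → checkmate.

yes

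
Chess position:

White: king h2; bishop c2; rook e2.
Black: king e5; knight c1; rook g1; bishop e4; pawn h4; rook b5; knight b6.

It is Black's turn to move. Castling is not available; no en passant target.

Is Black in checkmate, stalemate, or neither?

neither

Black to move; black king on e5.
In check: no.
Legal moves for Black include: Nc8, Na8, Nd7, Nd5, Nc4, Na4, Kf6, Ke6, Kd6, Kf5, Kd5, Kf4, Kd4, Rd5, Rc5, Ra5, Rb4, Rb3, ... (list truncated; more exist).
Black has legal moves and is not in check → neither.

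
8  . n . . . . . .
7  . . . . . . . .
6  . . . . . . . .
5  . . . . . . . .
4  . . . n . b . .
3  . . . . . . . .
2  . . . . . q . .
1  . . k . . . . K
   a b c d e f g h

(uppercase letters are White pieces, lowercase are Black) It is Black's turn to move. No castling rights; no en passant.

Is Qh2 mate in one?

yes

After Qh2: white king on h1; in check: yes, from the black queen on h2.
King squares — g1: attacked by Qh2; g2: attacked by Qh2; h2: attacked by Bf4.
White has no legal moves → checkmate.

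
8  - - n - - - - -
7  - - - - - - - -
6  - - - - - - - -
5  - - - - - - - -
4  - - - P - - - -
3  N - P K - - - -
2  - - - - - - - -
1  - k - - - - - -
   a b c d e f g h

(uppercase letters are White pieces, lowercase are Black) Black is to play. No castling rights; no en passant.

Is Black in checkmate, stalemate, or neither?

neither

Black to move; black king on b1.
In check: yes, from the white knight on a3.
Legal moves for Black: Kb2, Ka2, Kc1, Ka1.
Black is in check but has 4 legal moves → neither.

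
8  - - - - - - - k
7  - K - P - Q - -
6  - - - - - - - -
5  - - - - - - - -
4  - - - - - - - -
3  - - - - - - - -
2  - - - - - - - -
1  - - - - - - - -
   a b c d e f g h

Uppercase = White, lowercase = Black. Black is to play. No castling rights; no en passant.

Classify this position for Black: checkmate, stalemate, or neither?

stalemate

Black to move; black king on h8.
In check: no.
King squares — g7: attacked by Qf7; h7: attacked by Qf7; g8: attacked by Qf7.
Legal moves for Black: none.
Not in check and no legal moves → stalemate.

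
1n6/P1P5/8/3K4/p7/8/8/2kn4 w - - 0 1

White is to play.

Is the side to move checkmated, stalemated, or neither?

neither

White to move; white king on d5.
In check: no.
Legal moves for White include: Ke6, Kd6, Ke5, Kc5, Ke4, Kd4, Kc4, cxb8=Q, cxb8=R, cxb8=B, cxb8=N, axb8=Q, axb8=R, axb8=B, axb8=N, c8=Q+, c8=R+, c8=B, ... (list truncated; more exist).
White has legal moves and is not in check → neither.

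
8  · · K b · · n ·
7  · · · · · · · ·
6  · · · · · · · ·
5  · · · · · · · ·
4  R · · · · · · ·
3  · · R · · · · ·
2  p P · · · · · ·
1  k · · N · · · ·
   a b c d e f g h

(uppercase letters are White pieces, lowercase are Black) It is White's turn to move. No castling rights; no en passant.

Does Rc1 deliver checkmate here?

yes

After Rc1: black king on a1; in check: yes, from the white rook on c1.
King squares — b1: attacked by Rc1; a2: own pawn; b2: attacked by Nd1.
Black has no legal moves → checkmate.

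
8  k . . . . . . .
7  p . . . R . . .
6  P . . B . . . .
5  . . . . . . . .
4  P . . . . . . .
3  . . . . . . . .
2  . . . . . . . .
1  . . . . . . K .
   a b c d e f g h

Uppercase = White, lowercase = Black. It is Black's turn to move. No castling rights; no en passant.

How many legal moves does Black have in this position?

Black to move; king on a8.
In check: no.
Legal moves: none.
Count: 0.

0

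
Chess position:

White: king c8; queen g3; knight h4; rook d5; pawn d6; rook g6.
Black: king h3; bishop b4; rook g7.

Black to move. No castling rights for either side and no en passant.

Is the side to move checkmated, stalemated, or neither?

Black to move; black king on h3.
In check: yes, from the white queen on g3.
King squares — g2: attacked by Qg3; h2: attacked by Qg3; g3: attacked by Rg6; g4: attacked by Qg3; h4: attacked by Qg3.
Legal moves for Black: none.
In check with no legal moves → checkmate.

checkmate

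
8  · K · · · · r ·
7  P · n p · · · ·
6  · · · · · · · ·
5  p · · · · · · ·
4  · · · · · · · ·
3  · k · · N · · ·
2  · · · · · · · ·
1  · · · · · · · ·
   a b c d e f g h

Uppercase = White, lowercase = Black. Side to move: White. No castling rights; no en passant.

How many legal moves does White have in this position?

White to move; king on b8.
In check: yes, from the black rook on g8.
Legal moves: Kxc7, Kb7.
Count: 2.

2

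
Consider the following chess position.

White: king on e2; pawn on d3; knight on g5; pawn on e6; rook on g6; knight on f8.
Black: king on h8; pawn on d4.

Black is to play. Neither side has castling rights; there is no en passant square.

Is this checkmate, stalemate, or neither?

stalemate

Black to move; black king on h8.
In check: no.
King squares — g7: attacked by Rg6; h7: attacked by Ng5; g8: attacked by Rg6.
Legal moves for Black: none.
Not in check and no legal moves → stalemate.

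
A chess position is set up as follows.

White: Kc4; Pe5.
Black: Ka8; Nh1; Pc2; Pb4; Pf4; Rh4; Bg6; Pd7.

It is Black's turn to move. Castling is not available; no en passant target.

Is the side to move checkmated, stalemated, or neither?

Black to move; black king on a8.
In check: no.
Legal moves for Black include: Kb8, Kb7, Ka7, Be8, Bh7, Bf7+, Bh5, Bf5, Be4, Bd3+, Rh8, Rh7, Rh6, Rh5, Rg4, Rh3, Rh2, Ng3, ... (list truncated; more exist).
Black has legal moves and is not in check → neither.

neither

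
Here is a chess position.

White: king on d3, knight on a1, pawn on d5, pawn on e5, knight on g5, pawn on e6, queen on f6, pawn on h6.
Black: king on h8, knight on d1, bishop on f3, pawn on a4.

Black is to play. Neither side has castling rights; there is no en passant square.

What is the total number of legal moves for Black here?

Black to move; king on h8.
In check: yes, from the white queen on f6.
Legal moves: Kg8.
Count: 1.

1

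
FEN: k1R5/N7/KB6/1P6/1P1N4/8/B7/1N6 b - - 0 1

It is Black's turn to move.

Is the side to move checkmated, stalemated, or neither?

checkmate

Black to move; black king on a8.
In check: yes, from the white rook on c8.
King squares — a7: attacked by Ka6; b7: attacked by Ka6; b8: attacked by Rc8.
Legal moves for Black: none.
In check with no legal moves → checkmate.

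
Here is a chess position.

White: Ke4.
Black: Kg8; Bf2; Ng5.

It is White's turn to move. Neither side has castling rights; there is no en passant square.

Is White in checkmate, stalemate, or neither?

neither

White to move; white king on e4.
In check: yes, from the black knight on g5.
King squares — d3: available; e3: attacked by Bf2; f3: attacked by Ng5; d4: attacked by Bf2; f4: available; d5: available; e5: available; f5: available.
Legal moves for White: Kf5, Ke5, Kd5, Kf4, Kd3.
White is in check but has 5 legal moves → neither.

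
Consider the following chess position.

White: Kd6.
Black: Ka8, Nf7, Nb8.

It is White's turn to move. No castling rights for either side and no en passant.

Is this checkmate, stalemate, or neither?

White to move; white king on d6.
In check: yes, from the black knight on f7.
Legal moves for White: Ke7, Kc7, Ke6, Kd5, Kc5.
White is in check but has 5 legal moves → neither.

neither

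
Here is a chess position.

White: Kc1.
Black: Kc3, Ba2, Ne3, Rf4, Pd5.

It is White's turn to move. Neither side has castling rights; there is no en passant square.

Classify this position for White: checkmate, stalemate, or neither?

stalemate

White to move; white king on c1.
In check: no.
King squares — b1: attacked by Ba2; d1: attacked by Ne3; b2: attacked by Kc3; c2: attacked by Kc3; d2: attacked by Kc3.
Legal moves for White: none.
Not in check and no legal moves → stalemate.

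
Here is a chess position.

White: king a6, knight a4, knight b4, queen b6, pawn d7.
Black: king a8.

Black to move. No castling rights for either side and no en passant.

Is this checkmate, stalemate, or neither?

Black to move; black king on a8.
In check: no.
King squares — a7: attacked by Ka6; b7: attacked by Ka6; b8: attacked by Qb6.
Legal moves for Black: none.
Not in check and no legal moves → stalemate.

stalemate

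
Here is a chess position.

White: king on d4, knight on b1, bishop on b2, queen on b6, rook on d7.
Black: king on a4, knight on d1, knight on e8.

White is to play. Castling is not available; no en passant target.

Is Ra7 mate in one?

yes

After Ra7: black king on a4; in check: yes, from the white rook on a7.
King squares — a3: attacked by Nb1; b3: attacked by Qb6; b4: attacked by Qb6; a5: attacked by Qb6; b5: attacked by Qb6.
Black has no legal moves → checkmate.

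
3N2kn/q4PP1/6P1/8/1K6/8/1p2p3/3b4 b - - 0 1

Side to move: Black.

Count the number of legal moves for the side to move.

3

Black to move; king on g8.
In check: yes, from the white pawn on f7.
Legal moves: Kxg7, Nxf7, Qxf7.
Count: 3.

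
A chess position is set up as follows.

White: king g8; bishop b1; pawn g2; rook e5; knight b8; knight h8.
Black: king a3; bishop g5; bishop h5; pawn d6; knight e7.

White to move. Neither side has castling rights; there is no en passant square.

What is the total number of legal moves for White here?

4

White to move; king on g8.
In check: yes, from the black knight on e7.
Legal moves: Kf8, Kh7, Kg7, Rxe7.
Count: 4.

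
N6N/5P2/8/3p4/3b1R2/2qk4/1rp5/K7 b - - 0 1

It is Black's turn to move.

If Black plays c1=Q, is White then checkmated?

After c1=Q: white king on a1; in check: yes, from the black queen on c1.
King squares — b1: attacked by Qc1; a2: attacked by Rb2; b2: attacked by Qc1.
White has no legal moves → checkmate.

yes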